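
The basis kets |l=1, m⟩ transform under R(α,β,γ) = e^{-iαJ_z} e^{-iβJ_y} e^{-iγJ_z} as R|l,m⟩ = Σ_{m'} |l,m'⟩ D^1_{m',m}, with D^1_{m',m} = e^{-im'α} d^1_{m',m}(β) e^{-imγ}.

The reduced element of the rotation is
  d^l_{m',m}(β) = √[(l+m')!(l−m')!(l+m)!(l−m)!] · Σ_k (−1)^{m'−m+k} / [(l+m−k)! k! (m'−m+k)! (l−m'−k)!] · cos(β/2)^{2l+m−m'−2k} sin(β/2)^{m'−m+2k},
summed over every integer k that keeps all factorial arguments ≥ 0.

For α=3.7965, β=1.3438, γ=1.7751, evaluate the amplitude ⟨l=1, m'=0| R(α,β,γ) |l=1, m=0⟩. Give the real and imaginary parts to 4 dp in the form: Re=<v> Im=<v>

First d^1_{0,0}(β=1.3438), then the phase factors e^{-i(0)α} and e^{-i(0)γ}:
Half-angle: c=0.782640, s=0.622474. N=√(1·1·1·1)=1.000000
k∈{0,1} keeps every argument non-negative
  k=0: (−1)^0·1.0000/(1)·0.7826^2·0.6225^0 = +0.612526
  k=1: (−1)^1·1.0000/(1)·0.7826^0·0.6225^2 = -0.387474
d^1_{0,0}(1.3438) = +0.612526 -0.387474 = +0.225052
D = (+1.000000+0.000000i)·(+0.225052)·(+1.000000+0.000000i) = +0.225052+0.000000i

Re=0.2251 Im=0.0000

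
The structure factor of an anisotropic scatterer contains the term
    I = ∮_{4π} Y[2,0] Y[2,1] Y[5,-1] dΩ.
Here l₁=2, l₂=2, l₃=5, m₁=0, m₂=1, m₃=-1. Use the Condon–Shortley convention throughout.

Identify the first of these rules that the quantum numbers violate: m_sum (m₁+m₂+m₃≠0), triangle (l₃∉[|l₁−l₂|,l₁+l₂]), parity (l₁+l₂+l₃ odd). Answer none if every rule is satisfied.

Σmᵢ = 0  ✓
l₃∈[|l₁−l₂|,l₁+l₂]=[0,4] required, l₃=5 fails  ✗
Σlᵢ = 9 ⇒ odd

triangle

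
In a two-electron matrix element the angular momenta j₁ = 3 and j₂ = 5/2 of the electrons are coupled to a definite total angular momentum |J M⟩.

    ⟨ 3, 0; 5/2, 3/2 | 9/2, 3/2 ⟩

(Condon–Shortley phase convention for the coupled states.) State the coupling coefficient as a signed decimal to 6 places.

-0.540562

√[10·1!5!4!/11! · 3!3!4!1!6!3!] = √(207360/77)
  +(−1)^0/∏(0,1,3,4,2,0)! = 1/288  (running 1/288)
  +(−1)^1/∏(1,0,2,3,3,1)! = -1/72  (running -1/96)
⟨..|..⟩ = √(207360/77)·(-1/96) = -0.540562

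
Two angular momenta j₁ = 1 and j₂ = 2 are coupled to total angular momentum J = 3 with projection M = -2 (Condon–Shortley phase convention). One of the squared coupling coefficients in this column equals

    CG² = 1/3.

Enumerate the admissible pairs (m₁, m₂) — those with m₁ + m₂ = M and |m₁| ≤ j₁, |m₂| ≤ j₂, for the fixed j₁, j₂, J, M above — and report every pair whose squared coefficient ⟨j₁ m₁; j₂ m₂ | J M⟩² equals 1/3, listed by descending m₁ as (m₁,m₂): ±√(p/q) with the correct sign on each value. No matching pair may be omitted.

Admissible pairs with m₁+m₂ = M = -2: (-1,-1), (0,-2)
  (m₁,m₂)=(0,-2): CG² = 1/3, CG = +√(1/3)   ← matches the target
  (m₁,m₂)=(-1,-1): CG² = 2/3, CG = +√(2/3)
Pairs with CG² = 1/3: (0,-2): +√(1/3)

(0,-2): +√(1/3)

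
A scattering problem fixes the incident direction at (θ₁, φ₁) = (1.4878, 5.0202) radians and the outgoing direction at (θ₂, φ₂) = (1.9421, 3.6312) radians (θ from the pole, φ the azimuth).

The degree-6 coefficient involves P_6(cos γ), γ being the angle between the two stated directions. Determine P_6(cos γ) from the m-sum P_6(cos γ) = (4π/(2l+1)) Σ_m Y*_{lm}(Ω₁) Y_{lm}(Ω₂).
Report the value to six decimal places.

Addition theorem: P_6(cos γ) = (4π/13) Σ_m Y*_{lm}(Ω₁) Y_{lm}(Ω₂), m = −6…6:
  m=-6: (0.12898 - 0.45527j) × (-0.30975 - 0.06406j) = -0.06912 + 0.13276j  (running Σ = -0.06912 + 0.13276j)
  m=-5: (0.13629 - 0.00433j) × (-0.32807 - 0.27274j) = -0.04589 - 0.03575j  (running Σ = -0.11501 + 0.09701j)
  m=-4: (-0.10834 - 0.30672j) × (-0.04557 - 0.11161j) = -0.02930 + 0.02607j  (running Σ = -0.14431 + 0.12308j)
  m=-3: (0.12467 - 0.09426j) × (-0.03021 + 0.29525j) = 0.02406 + 0.03966j  (running Σ = -0.12025 + 0.16273j)
  m=-2: (-0.23182 - 0.16397j) × (-0.12582 + 0.18727j) = 0.05987 - 0.02278j  (running Σ = -0.06037 + 0.13995j)
  m=-1: (0.04945 - 0.15554j) × (0.19945 - 0.10629j) = -0.00667 - 0.03628j  (running Σ = -0.06704 + 0.10367j)
  m=0: (-0.27291 + 0.00000j) × (0.24733 + 0.00000j) = -0.06750 + 0.00000j  (running Σ = -0.13454 + 0.10367j)
  m=1: (-0.04945 - 0.15554j) × (-0.19945 - 0.10629j) = -0.00667 + 0.03628j  (running Σ = -0.14121 + 0.13995j)
  m=2: (-0.23182 + 0.16397j) × (-0.12582 - 0.18727j) = 0.05987 + 0.02278j  (running Σ = -0.08134 + 0.16273j)
  m=3: (-0.12467 - 0.09426j) × (0.03021 + 0.29525j) = 0.02406 - 0.03966j  (running Σ = -0.05727 + 0.12308j)
  m=4: (-0.10834 + 0.30672j) × (-0.04557 + 0.11161j) = -0.02930 - 0.02607j  (running Σ = -0.08657 + 0.09701j)
  m=5: (-0.13629 - 0.00433j) × (0.32807 - 0.27274j) = -0.04589 + 0.03575j  (running Σ = -0.13246 + 0.13276j)
  m=6: (0.12898 + 0.45527j) × (-0.30975 + 0.06406j) = -0.06912 - 0.13276j  (running Σ = -0.20158 + 0.00000j)
Σ over m = -0.20158 + 0.00000j; ×(4π/13) → -0.19486 + 0.00000j. Real part: -0.194858

-0.194858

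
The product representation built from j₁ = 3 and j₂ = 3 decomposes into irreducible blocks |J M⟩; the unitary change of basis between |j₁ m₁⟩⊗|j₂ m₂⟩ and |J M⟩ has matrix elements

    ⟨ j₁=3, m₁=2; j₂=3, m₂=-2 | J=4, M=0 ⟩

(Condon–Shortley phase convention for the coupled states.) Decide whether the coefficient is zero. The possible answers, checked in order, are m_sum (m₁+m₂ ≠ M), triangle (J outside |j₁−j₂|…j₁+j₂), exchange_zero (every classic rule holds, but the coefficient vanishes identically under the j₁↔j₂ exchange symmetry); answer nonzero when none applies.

nonzero

m-sum: m₁+m₂ = 2+(-2) = 0, M = 0  ✓
triangle: |j₁−j₂| = 0 ≤ J = 4 ≤ j₁+j₂ = 6  ✓
exchange: j₁≠j₂ or m₁≠m₂ — the exchange symmetry imposes no constraint here
value check: CG = +√(7/22) = +0.564076 ≠ 0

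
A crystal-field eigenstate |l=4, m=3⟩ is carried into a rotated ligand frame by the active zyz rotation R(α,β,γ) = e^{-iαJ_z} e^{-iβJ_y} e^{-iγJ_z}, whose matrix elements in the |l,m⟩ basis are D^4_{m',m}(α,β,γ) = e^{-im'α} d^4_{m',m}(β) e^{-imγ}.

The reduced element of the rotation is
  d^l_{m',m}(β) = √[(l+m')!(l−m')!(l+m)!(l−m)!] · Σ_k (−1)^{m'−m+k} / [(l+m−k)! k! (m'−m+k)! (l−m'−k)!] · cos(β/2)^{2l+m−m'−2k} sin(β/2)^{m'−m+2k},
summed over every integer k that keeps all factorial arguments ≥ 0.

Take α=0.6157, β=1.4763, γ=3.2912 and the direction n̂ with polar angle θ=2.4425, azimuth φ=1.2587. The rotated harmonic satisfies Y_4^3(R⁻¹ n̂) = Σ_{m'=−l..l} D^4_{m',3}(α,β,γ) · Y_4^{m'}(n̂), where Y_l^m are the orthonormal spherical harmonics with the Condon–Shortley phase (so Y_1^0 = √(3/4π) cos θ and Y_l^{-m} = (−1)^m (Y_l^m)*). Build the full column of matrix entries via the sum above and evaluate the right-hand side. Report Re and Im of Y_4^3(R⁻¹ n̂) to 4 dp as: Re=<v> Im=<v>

Need the full column D^4_{m',3} for m'=−4..4 at α=0.6157, β=1.4763, γ=3.2912.
cos(β/2)=0.739715, sin(β/2)=0.672921
d^4_{-4,3}: single k=7 term ⇒ +0.130724;  D = +0.056057-0.118095i
d^4_{-3,3}: k∈[6..7] ⇒ +0.355639 -0.042045 = +0.313594;  D = -0.053833-0.308939i
d^4_{-2,3}: k∈[5..6] ⇒ +0.626898 -0.172932 = +0.453967;  D = -0.321907-0.320096i
d^4_{-1,3}: k∈[4..5] ⇒ +0.812141 -0.403257 = +0.408884;  D = -0.403204-0.067917i
d^4_{0,3}: k∈[3..4] ⇒ +0.798503 -0.660809 = +0.137695;  D = -0.124057+0.059746i
d^4_{1,3}: k∈[2..3] ⇒ +0.588821 -0.812141 = -0.223320;  D = +0.108293-0.195306i
d^4_{2,3}: k∈[1..2] ⇒ +0.305125 -0.757527 = -0.452402;  D = -0.049406-0.449696i
d^4_{3,3}: k∈[0..1] ⇒ +0.089643 -0.519292 = -0.429649;  D = -0.284956-0.321556i
d^4_{4,3}: single k=0 term ⇒ -0.230653;  D = -0.224580-0.052577i
Y_4^{m'}(θ=2.4425,φ=1.2587) and Σ D·Y over m':
  (+0.0561-0.1181i)·(+0.0240+0.0720i)  (-0.0538-0.3089i)·(+0.2056-0.1513i)  (-0.3219-0.3201i)·(-0.3486-0.2511i)  (-0.4032-0.0679i)·(-0.0788+0.2442i)  (-0.1241+0.0597i)·(-0.2711+0.0000i)  (+0.1083-0.1953i)·(+0.0788+0.2442i)  (-0.0494-0.4497i)·(-0.3486+0.2511i)  (-0.2850-0.3216i)·(-0.2056-0.1513i)  (-0.2246-0.0526i)·(+0.0240-0.0720i)
Y_4^3(R⁻¹ n̂) = +0.252953+0.308489i

Re=0.2530 Im=0.3085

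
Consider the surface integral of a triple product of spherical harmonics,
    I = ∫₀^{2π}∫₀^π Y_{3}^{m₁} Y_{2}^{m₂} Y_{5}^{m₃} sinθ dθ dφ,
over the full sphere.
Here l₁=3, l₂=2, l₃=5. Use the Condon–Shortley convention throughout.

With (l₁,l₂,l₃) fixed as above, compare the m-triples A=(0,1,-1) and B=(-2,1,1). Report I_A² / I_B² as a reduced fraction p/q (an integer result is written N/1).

10/3

l's match ⇒ only the (l;m) 3-j factors differ between A and B.
A: triangle coeff Δ(3,2,5) = 1/2310; Σ_t [0,0]: t=0:+1/216 = 1/216; (3j)²=8/231 [(3 2 5; 0 1 -1)], sign=+1
B: triangle coeff Δ(3,2,5) = 1/2310; Σ_t [0,0]: t=0:+1/720 = 1/720; (3j)²=4/385 [(3 2 5; -2 1 1)], sign=+1
I_A²/I_B² = (8/231)/(4/385) = 10/3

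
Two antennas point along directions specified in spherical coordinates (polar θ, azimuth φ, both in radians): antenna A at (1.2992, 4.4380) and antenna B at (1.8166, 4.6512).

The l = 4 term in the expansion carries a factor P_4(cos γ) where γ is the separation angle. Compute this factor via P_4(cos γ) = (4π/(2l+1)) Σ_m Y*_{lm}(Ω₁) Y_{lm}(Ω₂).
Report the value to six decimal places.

-0.059486

Summing Y*_{l m}(θ₁,φ₁)·Y_{l m}(θ₂,φ₂) over m ∈ [−4, 4]; prefactor 4π/(2·4+1) = 1.396263:
  term(m=-4) = (0.098207, -0.112426)   from Y*(Ω₁)=(0.173708, -0.339240), Y(Ω₂)=(0.380004, 0.094911)
  term(m=-3) = (-0.066941, 0.049799)   from Y*(Ω₁)=(0.220135, 0.204104), Y(Ω₂)=(-0.050733, 0.273260)
  term(m=-2) = (0.025845, -0.011741)   from Y*(Ω₁)=(0.131430, -0.080360), Y(Ω₂)=(0.182892, 0.022494)
  term(m=-1) = (-0.086113, 0.018643)   from Y*(Ω₁)=(0.082695, 0.293778), Y(Ω₂)=(-0.017654, 0.288155)
  term(m=+0) = (0.015401, 0.000000)   from Y*(Ω₁)=(0.108137, -0.000000), Y(Ω₂)=(0.142424, 0.000000)
  term(m=+1) = (-0.086113, -0.018643)   from Y*(Ω₁)=(-0.082695, 0.293778), Y(Ω₂)=(0.017654, 0.288155)
  term(m=+2) = (0.025845, 0.011741)   from Y*(Ω₁)=(0.131430, 0.080360), Y(Ω₂)=(0.182892, -0.022494)
  term(m=+3) = (-0.066941, -0.049799)   from Y*(Ω₁)=(-0.220135, 0.204104), Y(Ω₂)=(0.050733, 0.273260)
  term(m=+4) = (0.098207, 0.112426)   from Y*(Ω₁)=(0.173708, 0.339240), Y(Ω₂)=(0.380004, -0.094911)
Total Σ_m = (-0.042604, 0.000000). Multiply by 1.396263: (-0.059486, 0.000000). P_4(cos γ) = -0.059486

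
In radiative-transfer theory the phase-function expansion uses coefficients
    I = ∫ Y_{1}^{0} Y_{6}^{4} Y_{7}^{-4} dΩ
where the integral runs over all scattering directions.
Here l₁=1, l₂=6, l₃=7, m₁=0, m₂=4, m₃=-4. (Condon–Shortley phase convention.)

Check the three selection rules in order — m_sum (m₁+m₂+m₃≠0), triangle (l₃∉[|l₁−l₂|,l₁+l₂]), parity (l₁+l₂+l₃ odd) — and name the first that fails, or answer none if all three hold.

azimuthal sum: 0 + 4 − 4 = 0  ✓
5 ≤ 7 ≤ 7 (triangle on l)  ✓
L = 1 + 6 + 7 = 14 (even)  ✓

none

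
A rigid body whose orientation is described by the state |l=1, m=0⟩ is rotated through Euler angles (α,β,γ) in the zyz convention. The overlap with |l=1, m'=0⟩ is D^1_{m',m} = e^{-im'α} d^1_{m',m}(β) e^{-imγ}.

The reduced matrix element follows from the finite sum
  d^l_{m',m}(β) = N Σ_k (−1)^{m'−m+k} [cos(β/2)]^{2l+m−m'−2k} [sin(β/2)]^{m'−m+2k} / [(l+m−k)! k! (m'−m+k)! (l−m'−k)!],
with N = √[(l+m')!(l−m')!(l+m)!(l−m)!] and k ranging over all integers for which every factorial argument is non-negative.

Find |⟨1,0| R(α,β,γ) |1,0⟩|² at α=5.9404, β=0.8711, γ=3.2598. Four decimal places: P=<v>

D^1_{0,0}(5.9404,0.8711,3.2598) = e^{-i·0·5.9404}·d^1_{0,0}(0.8711)·e^{-i·0·3.2598}. Compute d first:
With c≡cos(β/2)=0.906638 and s≡sin(β/2)=0.421909, N=[1·1·1·1]^{1/2}=1.000000
The bounds max(0,m−m')=0 and min(l+m,l−m')=1 give 2 terms
  k=0: (−1)^0·1.0000/(1)·0.9066^2·0.4219^0 = +0.821993
  k=1: (−1)^1·1.0000/(1)·0.9066^0·0.4219^2 = -0.178007
d^1_{0,0}(0.8711) = +0.821993 -0.178007 = +0.643985
|D^1_{0,0}|² = |d^1_{0,0}(β)|² = (+0.643985)² = 0.414717 (the z-rotation phases have unit modulus)

P=0.4147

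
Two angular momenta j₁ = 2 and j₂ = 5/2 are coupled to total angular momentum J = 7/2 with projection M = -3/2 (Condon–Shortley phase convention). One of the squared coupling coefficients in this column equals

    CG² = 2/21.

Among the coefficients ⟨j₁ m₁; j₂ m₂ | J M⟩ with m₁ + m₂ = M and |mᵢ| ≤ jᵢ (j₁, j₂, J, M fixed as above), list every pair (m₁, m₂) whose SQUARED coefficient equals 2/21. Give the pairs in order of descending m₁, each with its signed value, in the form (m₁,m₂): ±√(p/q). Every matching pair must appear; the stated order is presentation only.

Admissible pairs with m₁+m₂ = M = -3/2: (-2,1/2), (-1,-1/2), (0,-3/2), (1,-5/2)
  (m₁,m₂)=(1,-5/2): CG² = 5/21, CG = +√(5/21)
  (m₁,m₂)=(0,-3/2): CG² = 2/7, CG = +√(2/7)
  (m₁,m₂)=(-1,-1/2): CG² = 2/21, CG = −√(2/21)   ← matches the target
  (m₁,m₂)=(-2,1/2): CG² = 8/21, CG = −√(8/21)
Pairs with CG² = 2/21: (-1,-1/2): −√(2/21)

(-1,-1/2): −√(2/21)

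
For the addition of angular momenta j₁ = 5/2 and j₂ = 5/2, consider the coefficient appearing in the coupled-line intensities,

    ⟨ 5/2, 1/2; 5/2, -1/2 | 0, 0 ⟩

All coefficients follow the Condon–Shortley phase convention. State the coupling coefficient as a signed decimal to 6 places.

+√(1/6) = +0.408248

triangle: 5!×0!×0!/6! = 120/720
(j±m)!: 3!×2!×2!×3!×0!×0! = 144
prefactor² = (2J+1)×Δ×N² = 24
  k=2: +1/(2!×3!×0!×0!×0!×0!) = 1/12
Σ = 1/12  ⇒  CG² = 24×(1/12)² = 1/6
CG = +√(1/6) = +0.408248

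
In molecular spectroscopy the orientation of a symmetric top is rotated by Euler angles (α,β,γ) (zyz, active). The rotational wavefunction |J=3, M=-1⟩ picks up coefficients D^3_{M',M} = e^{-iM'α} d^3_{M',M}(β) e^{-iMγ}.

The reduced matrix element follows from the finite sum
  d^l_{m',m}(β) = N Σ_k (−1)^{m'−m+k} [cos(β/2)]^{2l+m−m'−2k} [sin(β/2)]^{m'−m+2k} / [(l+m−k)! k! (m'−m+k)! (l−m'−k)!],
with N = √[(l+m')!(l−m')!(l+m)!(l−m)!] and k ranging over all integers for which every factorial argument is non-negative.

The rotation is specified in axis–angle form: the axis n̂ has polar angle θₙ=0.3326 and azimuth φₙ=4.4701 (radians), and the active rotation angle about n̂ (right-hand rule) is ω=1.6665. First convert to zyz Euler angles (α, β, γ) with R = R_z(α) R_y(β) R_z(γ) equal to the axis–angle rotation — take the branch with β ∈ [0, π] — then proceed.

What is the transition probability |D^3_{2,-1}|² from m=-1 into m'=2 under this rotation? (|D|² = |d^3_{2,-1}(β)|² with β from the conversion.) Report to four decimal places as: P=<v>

P=0.0062

Axis–angle → zyz. n̂ = (sinθₙcosφₙ, sinθₙsinφₙ, cosθₙ) = (-0.078336, -0.316965, +0.945197), ω = 1.6665.
R = I cosω + sinω [n̂]ₓ + (1−cosω) n̂n̂ᵀ gives
  R = [-0.088835, -0.913669, -0.396633; +0.968074, +0.014510, -0.250245; +0.234396, -0.406200, +0.883210]
β = atan2(√(R₁₃²+R₂₃²), R₃₃) = 0.488133; α = atan2(R₂₃, R₁₃) mod 2π = 3.704441; γ = atan2(R₃₂, −R₃₁) mod 2π = 4.189019
Split into d^3_{2,-1}(β=0.4881) × two z-phases.
With c≡cos(β/2)=0.970363 and s≡sin(β/2)=0.241651, N=[120·1·2·24]^{1/2}=75.894664
Admissible k: 0..1 (factorial args all ≥0)
  k=0: (−1)^3·75.8947/(12)·0.9704^3·0.2417^3 = -0.081545
  k=1: (−1)^4·75.8947/(24)·0.9704^1·0.2417^5 = +0.002529
d^3_{2,-1}(0.4881) = -0.081545 +0.002529 = -0.079016
|D^3_{2,-1}|² = |d^3_{2,-1}(β)|² = (-0.079016)² = 0.006244 (the z-rotation phases have unit modulus)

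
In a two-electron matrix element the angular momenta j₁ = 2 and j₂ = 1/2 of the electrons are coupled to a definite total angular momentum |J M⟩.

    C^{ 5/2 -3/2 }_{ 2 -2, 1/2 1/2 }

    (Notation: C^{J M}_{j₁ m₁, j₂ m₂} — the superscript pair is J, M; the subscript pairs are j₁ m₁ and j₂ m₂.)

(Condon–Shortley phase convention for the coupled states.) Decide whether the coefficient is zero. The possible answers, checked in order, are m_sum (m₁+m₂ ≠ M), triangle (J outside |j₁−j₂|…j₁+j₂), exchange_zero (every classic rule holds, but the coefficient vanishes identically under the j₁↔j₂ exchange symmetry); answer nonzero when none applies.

nonzero

m-sum: m₁+m₂ = -2+1/2 = -3/2, M = -3/2  ✓
triangle: |j₁−j₂| = 3/2 ≤ J = 5/2 ≤ j₁+j₂ = 5/2  ✓
exchange: j₁≠j₂ or m₁≠m₂ — the exchange symmetry imposes no constraint here
value check: CG = +√(1/5) = +0.447214 ≠ 0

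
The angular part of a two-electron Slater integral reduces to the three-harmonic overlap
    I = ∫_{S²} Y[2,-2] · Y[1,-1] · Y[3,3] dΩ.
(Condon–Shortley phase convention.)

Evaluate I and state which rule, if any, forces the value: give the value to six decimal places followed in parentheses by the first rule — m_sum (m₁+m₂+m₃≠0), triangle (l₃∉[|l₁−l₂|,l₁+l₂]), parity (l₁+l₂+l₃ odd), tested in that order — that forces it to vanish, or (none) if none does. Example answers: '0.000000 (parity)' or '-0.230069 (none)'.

-0.319865 (none)

m-sum 0 ✓  L=6 even ✓  1≤3≤3 ✓
Π(2lᵢ+1) = 5×3×7 = 105
triangle coeff Δ(2,1,3) = 1/105
Σ_t [0,0]: t=0:+1/4 = 1/4
(3j)²=3/35 [(2 1 3; 0 0 0)], sign=-1
Σ_t [0,0]: t=0:+1/48 = 1/48
(3j)²=1/7 [(2 1 3; -2 -1 3)], sign=+1
⇒ 4πI² = 9/7
I = (-1)√(9/7/(4π)) = -0.31986543
No selection rule forces the value: the integral is nonzero (none).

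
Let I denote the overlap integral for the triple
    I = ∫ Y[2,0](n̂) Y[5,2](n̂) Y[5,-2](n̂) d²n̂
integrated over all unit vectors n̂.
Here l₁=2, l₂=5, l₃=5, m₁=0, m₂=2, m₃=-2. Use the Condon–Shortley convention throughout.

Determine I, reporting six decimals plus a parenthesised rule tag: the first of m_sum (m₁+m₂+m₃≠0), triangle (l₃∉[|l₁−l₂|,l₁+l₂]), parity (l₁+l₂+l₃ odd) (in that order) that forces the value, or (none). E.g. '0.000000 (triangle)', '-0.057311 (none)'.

m-sum 0 ✓  L=12 even ✓  3≤5≤7 ✓
Π(2lᵢ+1) = 5×11×11 = 605
triangle coeff Δ(2,5,5) = 1/38610
Σ_t [0,2]: t=0:+1/2880 t=1:−1/576 t=2:+1/2880 = -1/960
(3j)²=10/429 [(2 5 5; 0 0 0)], sign=+1
Σ_t [0,2]: t=0:+1/20160 t=1:−1/1440 t=2:+1/2880 = -1/3360
(3j)²=6/715 [(2 5 5; 0 2 -2)], sign=+1
⇒ 4πI² = 20/169
I = (+1)√(20/169/(4π)) = 0.09704356
No selection rule forces the value: the integral is nonzero (none).

0.097044 (none)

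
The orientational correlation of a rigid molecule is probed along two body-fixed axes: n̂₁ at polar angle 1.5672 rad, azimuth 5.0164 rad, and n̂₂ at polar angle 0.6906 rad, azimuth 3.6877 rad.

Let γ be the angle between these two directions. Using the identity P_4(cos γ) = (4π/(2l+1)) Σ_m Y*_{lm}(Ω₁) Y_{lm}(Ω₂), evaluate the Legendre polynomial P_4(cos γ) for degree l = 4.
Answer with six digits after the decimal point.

0.286899

Expand P_4 via completeness: Σ_{m} conj(Y_{4,m}) at Ω₁ times Y_{4,m} at Ω₂ —
  m=-4: (+0.153713+0.414967i) × (-0.041957-0.059569i) = +0.018270-0.026567i  (running Σ = +0.018270-0.026567i)
  m=-3: (-0.003559+0.002755i) × (+0.016828+0.248826i) = -0.000746-0.000839i  (running Σ = +0.017524-0.027407i)
  m=-2: (+0.274541+0.191075i) × (+0.197510-0.380698i) = +0.126967-0.066778i  (running Σ = +0.144491-0.094185i)
  m=-1: (-0.001528+0.004870i) × (-0.230204+0.139909i) = -0.000330-0.001335i  (running Σ = +0.144161-0.095520i)
  m=0: (+0.317316-0.000000i) × (-0.261085+0.000000i) = -0.082846+0.000000i  (running Σ = +0.061315-0.095520i)
  m=1: (+0.001528+0.004870i) × (+0.230204+0.139909i) = -0.000330+0.001335i  (running Σ = +0.060985-0.094185i)
  m=2: (+0.274541-0.191075i) × (+0.197510+0.380698i) = +0.126967+0.066778i  (running Σ = +0.187952-0.027407i)
  m=3: (+0.003559+0.002755i) × (-0.016828+0.248826i) = -0.000746+0.000839i  (running Σ = +0.187206-0.026567i)
  m=4: (+0.153713-0.414967i) × (-0.041957+0.059569i) = +0.018270+0.026567i  (running Σ = +0.205476+0.000000i)
Accumulated sum +0.205476+0.000000i; after 4π/(2l+1) scaling, +0.286899+0.000000i ⇒ P_4 = 0.286899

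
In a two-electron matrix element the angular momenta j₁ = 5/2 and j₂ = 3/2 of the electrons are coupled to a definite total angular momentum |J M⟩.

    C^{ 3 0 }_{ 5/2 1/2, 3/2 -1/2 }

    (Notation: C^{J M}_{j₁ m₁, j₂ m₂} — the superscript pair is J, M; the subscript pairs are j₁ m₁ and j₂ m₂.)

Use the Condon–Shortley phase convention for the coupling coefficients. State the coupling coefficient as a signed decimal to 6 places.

+√(1/5) = +0.447214

√[7·1!4!2!/8! · 3!2!1!2!3!3!] = √(36/5)
  +(−1)^0/∏(0,1,2,1,2,1)! = 1/4  (running 1/4)
  +(−1)^1/∏(1,0,1,0,3,2)! = -1/12  (running 1/6)
⟨..|..⟩ = √(36/5)·(1/6) = +0.447214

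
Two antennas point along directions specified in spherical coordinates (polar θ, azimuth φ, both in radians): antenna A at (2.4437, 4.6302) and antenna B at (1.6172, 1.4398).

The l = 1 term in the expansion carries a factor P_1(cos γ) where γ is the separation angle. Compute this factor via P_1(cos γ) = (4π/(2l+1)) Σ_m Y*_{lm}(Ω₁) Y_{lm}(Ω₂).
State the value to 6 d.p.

Expand P_1 via completeness: Σ_{m} conj(Y_{1,m}) at Ω₁ times Y_{1,m} at Ω₂ —
  m=-1: Y*=(-0.018227, -0.221267)  Y=(0.045081, -0.342165)  product (-0.076531, -0.003738)
  m=+0: Y*=(-0.374366, -0.000000)  Y=(-0.022665, 0.000000)  product (0.008485, 0.000000)
  m=+1: Y*=(0.018227, -0.221267)  Y=(-0.045081, -0.342165)  product (-0.076531, 0.003738)
Accumulated sum (-0.144578, 0.000000); after 4π/(2l+1) scaling, (-0.605607, 0.000000) ⇒ P_1 = -0.605607

-0.605607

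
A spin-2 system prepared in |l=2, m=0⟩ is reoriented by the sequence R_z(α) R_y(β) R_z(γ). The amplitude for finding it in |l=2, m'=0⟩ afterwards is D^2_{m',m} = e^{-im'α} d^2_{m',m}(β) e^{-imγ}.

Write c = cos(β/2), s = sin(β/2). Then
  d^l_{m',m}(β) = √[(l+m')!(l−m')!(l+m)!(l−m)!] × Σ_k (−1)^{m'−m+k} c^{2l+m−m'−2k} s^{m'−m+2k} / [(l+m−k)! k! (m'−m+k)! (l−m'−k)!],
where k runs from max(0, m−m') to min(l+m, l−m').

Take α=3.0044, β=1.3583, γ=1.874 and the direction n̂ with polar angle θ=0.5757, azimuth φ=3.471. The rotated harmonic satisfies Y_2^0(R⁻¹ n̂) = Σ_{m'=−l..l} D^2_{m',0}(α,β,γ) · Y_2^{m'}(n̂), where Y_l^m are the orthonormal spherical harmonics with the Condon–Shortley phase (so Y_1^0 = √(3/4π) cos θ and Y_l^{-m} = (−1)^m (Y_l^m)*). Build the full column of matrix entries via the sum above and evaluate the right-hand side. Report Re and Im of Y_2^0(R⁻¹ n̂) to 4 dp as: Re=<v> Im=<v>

Need the full column D^2_{m',0} for m'=−2..2 at α=3.0044, β=1.3583, γ=1.8740.
cos(β/2)=0.778107, sin(β/2)=0.628132
d^2_{-2,0}: single k=2 term ⇒ +0.585135;  D = +0.563246-0.158545i
d^2_{-1,0}: k∈[1..2] ⇒ +0.724844 -0.472354 = +0.252490;  D = -0.250117+0.034531i
d^2_{0,0}: k∈[0..2] ⇒ +0.366570 -0.955521 +0.155669 = -0.433281;  D = -0.433281+0.000000i
d^2_{1,0}: k∈[0..1] ⇒ -0.724844 +0.472354 = -0.252490;  D = +0.250117+0.034531i
d^2_{2,0}: single k=0 term ⇒ +0.585135;  D = +0.563246+0.158545i
Y_2^{m'}(θ=0.5757,φ=3.471) and Σ D·Y over m':
  (+0.5632-0.1585i)·(+0.0905-0.0701i)  (-0.2501+0.0345i)·(-0.3338+0.1141i)  (-0.4333+0.0000i)·(+0.3503+0.0000i)  (+0.2501+0.0345i)·(+0.3338+0.1141i)  (+0.5632+0.1585i)·(+0.0905+0.0701i)
Y_2^0(R⁻¹ n̂) = +0.087071+0.000000i

Re=0.0871 Im=0.0000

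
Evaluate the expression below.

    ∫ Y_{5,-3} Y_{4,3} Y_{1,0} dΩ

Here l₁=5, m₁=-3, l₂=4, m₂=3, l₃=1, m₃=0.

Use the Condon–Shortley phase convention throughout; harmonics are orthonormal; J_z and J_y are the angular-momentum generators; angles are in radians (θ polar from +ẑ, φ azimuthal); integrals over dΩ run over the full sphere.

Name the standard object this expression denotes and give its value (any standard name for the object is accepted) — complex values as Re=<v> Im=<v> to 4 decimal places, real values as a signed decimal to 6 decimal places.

Gaunt coefficient, -0.196426

This is a Gaunt coefficient — the integral of a triple product of spherical harmonics over the sphere.
m-sum 0 ✓  L=10 even ✓  1≤1≤9 ✓
Π(2lᵢ+1) = 11×9×3 = 297
triangle coeff Δ(5,4,1) = 1/495
Σ_t [4,4]: t=4:+1/576 = 1/576
(3j)²=5/99 [(5 4 1; 0 0 0)], sign=-1
Σ_t [7,7]: t=7:−1/5040 = -1/5040
(3j)²=16/495 [(5 4 1; -3 3 0)], sign=+1
⇒ 4πI² = 16/33
I = (-1)√(16/33/(4π)) = -0.19642560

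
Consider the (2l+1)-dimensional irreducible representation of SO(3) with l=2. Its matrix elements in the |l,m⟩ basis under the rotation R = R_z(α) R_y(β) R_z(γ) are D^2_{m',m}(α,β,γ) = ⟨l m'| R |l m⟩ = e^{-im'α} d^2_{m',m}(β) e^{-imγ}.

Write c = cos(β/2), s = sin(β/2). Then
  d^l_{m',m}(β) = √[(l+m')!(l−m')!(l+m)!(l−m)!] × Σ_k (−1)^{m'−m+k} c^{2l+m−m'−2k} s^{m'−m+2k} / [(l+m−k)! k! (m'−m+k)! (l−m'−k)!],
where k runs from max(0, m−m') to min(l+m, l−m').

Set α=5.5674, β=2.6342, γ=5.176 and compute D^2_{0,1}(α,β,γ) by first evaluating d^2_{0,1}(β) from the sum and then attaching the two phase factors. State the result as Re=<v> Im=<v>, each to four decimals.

Re=-0.2326 Im=-0.4652

Split into d^2_{0,1}(β=2.6342) × two z-phases.
With c≡cos(β/2)=0.250984 and s≡sin(β/2)=0.967991, N=[2·2·6·1]^{1/2}=4.898979
k∈{1,2} keeps every argument non-negative
  k=1: (−1)^0·4.8990/(2)·0.2510^3·0.9680^1 = +0.037487
  k=2: (−1)^1·4.8990/(2)·0.2510^1·0.9680^3 = -0.557616
d^2_{0,1}(2.6342) = +0.037487 -0.557616 = -0.520129
D = (+1.000000+0.000000i)·(-0.520129)·(+0.447181+0.894444i) = -0.232592-0.465226i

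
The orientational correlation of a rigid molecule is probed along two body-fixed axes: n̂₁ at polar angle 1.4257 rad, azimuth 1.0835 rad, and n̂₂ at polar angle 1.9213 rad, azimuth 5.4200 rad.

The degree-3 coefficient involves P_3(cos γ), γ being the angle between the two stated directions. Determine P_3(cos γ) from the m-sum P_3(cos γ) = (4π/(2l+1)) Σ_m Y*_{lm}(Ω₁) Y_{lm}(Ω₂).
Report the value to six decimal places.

0.436990

Addition theorem: P_3(cos γ) = (4π/7) Σ_m Y*_{lm}(Ω₁) Y_{lm}(Ω₂), m = −3…3:
  m=-3: Y*=(-0.401814, -0.043934)  Y=(-0.294311, 0.181269)  product (0.126222, -0.059906)
  m=-2: Y*=(-0.081237, 0.119717)  Y=(0.047963, -0.305807)  product (0.032714, 0.030585)
  m=-1: Y*=(-0.134084, -0.253026)  Y=(-0.080989, -0.094681)  product (-0.013098, 0.033187)
  m=+0: Y*=(-0.156230, -0.000000)  Y=(0.308874, 0.000000)  product (-0.048255, -0.000000)
  m=+1: Y*=(0.134084, -0.253026)  Y=(0.080989, -0.094681)  product (-0.013098, -0.033187)
  m=+2: Y*=(-0.081237, -0.119717)  Y=(0.047963, 0.305807)  product (0.032714, -0.030585)
  m=+3: Y*=(0.401814, -0.043934)  Y=(0.294311, 0.181269)  product (0.126222, 0.059906)
Σ over m = (0.243422, 0.000000); ×(4π/7) → (0.436990, 0.000000). Real part: 0.436990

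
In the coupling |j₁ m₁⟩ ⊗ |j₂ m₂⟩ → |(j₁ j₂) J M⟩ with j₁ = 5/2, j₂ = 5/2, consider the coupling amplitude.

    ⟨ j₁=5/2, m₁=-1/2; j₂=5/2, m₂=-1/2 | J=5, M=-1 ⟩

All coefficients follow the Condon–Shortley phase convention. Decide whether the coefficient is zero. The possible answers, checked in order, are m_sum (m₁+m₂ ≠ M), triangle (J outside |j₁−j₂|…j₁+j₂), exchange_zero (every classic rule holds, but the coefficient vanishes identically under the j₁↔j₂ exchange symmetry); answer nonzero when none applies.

nonzero

m-sum: m₁+m₂ = -1/2+(-1/2) = -1, M = -1  ✓
triangle: |j₁−j₂| = 0 ≤ J = 5 ≤ j₁+j₂ = 5  ✓
exchange: j₁=j₂, m₁=m₂ with (−1)^(j₁+j₂−J) = (−1)^0 = +1 — symmetry imposes no zero
value check: CG = +√(10/21) = +0.690066 ≠ 0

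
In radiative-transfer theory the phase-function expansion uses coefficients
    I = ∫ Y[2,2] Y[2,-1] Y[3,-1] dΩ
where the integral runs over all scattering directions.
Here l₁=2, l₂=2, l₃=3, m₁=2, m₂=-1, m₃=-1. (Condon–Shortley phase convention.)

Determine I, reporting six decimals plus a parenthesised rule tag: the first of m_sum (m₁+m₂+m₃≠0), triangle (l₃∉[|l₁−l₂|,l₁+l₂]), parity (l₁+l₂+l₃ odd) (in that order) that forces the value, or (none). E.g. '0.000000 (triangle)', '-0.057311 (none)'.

L=7 odd ⇒ parity kills the (l;000) factor ⇒ I = 0

0.000000 (parity)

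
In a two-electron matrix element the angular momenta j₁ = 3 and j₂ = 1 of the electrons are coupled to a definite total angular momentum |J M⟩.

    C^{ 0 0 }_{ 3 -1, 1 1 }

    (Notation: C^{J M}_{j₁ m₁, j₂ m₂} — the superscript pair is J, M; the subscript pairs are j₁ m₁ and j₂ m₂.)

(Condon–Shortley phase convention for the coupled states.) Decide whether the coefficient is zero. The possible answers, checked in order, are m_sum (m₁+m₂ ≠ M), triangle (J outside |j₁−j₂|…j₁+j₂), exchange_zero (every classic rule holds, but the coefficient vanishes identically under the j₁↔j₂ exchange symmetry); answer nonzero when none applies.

triangle

m-sum: m₁+m₂ = -1+1 = 0, M = 0  ✓
triangle: need |j₁−j₂| ≤ J ≤ j₁+j₂, i.e. J ∈ [2, 4]; J = 0 is outside ✗ ⇒ coefficient is 0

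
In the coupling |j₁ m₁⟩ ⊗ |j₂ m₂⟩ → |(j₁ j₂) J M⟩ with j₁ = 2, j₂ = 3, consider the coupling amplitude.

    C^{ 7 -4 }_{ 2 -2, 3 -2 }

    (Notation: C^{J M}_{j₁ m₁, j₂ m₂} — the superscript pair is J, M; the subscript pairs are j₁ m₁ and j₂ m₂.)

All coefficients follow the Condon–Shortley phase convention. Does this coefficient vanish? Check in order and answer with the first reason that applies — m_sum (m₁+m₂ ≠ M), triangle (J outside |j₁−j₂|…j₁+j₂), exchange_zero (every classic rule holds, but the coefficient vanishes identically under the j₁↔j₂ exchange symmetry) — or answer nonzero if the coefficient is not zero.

m-sum: m₁+m₂ = -2+(-2) = -4, M = -4  ✓
triangle: need |j₁−j₂| ≤ J ≤ j₁+j₂, i.e. J ∈ [1, 5]; J = 7 is outside ✗ ⇒ coefficient is 0

triangle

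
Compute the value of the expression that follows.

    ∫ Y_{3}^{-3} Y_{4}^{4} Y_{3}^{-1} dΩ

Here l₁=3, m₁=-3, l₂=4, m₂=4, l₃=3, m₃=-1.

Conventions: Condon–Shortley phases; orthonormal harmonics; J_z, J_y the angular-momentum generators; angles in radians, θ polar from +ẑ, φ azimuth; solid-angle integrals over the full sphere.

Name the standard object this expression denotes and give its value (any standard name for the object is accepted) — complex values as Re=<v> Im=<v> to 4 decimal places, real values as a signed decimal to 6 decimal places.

Gaunt coefficient, -0.166198

This is a Gaunt coefficient — the integral of a triple product of spherical harmonics over the sphere.
Checks pass: Σm=0; 10 even; l₃=3∈[1,7].
(2·3+1)(2·4+1)(2·3+1) = 441
Δ: 4! 2! 4! / 11! → 1/34650
sum: t=1:−1/72 t=2:+1/16 t=3:−1/72 = 5/144
3j²(3 4 3; 0 0 0) = Δ·Π!·Σ² = 2/77  (sign -1)
sum: t=4:+1/1152 = 1/1152
3j²(3 4 3; -3 4 -1) = Δ·Π!·Σ² = 1/33  (sign +1)
combine: 4πI² = 441·2/77·1/33 = 42/121
take √, sign -1: I = -0.16619847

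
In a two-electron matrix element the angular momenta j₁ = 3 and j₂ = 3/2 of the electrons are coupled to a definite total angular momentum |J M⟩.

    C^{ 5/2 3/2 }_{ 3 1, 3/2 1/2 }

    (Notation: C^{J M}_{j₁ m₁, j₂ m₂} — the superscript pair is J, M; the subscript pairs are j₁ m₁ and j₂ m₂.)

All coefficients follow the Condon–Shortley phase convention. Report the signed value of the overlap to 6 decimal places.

-0.591608  (= −√(7/20))

√[6·2!4!1!/8! · 4!2!2!1!4!1!] = √(576/35)
  +(−1)^1/∏(1,1,1,1,3,0)! = -1/6  (running -1/6)
  +(−1)^2/∏(2,0,0,0,4,1)! = 1/48  (running -7/48)
⟨..|..⟩ = √(576/35)·(-7/48) = -0.591608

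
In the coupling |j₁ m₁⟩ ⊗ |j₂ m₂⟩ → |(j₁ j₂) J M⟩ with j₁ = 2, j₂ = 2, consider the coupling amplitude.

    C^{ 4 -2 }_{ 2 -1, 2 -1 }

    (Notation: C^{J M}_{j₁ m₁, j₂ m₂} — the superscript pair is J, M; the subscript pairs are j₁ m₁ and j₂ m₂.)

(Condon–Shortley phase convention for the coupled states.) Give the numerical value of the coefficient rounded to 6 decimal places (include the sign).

+0.755929  (= +√(4/7))

√[9·0!4!4!/9! · 1!3!1!3!2!6!] = √(5184/7)
  +(−1)^0/∏(0,0,3,1,1,3)! = 1/36  (running 1/36)
⟨..|..⟩ = √(5184/7)·(1/36) = +0.755929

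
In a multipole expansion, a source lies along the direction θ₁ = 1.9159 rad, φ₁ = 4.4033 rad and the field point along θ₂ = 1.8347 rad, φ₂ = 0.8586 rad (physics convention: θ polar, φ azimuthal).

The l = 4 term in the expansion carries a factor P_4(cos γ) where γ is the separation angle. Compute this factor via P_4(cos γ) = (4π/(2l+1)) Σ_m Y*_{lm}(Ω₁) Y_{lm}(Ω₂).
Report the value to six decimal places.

Addition theorem: P_4(cos γ) = (4π/9) Σ_m Y*_{lm}(Ω₁) Y_{lm}(Ω₂), m = −4…4:
  term(m=-4) = -0.005552+0.133272i   from Y*(Ω₁)=+0.113912-0.327811i, Y(Ω₂)=-0.367999+0.110942i
  term(m=-3) = -0.036658-0.096956i   from Y*(Ω₁)=-0.282287-0.211728i, Y(Ω₂)=+0.247972+0.157475i
  term(m=-2) = +0.006659+0.006943i   from Y*(Ω₁)=+0.048017-0.034148i, Y(Ω₂)=+0.023818+0.161522i
  term(m=-1) = -0.091587-0.039058i   from Y*(Ω₁)=-0.100739-0.315475i, Y(Ω₂)=+0.196478-0.227575i
  term(m=+0) = +0.000315+0.000000i   from Y*(Ω₁)=+0.002657-0.000000i, Y(Ω₂)=+0.118559+0.000000i
  term(m=+1) = -0.091587+0.039058i   from Y*(Ω₁)=+0.100739-0.315475i, Y(Ω₂)=-0.196478-0.227575i
  term(m=+2) = +0.006659-0.006943i   from Y*(Ω₁)=+0.048017+0.034148i, Y(Ω₂)=+0.023818-0.161522i
  term(m=+3) = -0.036658+0.096956i   from Y*(Ω₁)=+0.282287-0.211728i, Y(Ω₂)=-0.247972+0.157475i
  term(m=+4) = -0.005552-0.133272i   from Y*(Ω₁)=+0.113912+0.327811i, Y(Ω₂)=-0.367999-0.110942i
Total Σ_m = -0.253959+0.000000i. Multiply by 1.396263: -0.354594+0.000000i. P_4(cos γ) = -0.354594

-0.354594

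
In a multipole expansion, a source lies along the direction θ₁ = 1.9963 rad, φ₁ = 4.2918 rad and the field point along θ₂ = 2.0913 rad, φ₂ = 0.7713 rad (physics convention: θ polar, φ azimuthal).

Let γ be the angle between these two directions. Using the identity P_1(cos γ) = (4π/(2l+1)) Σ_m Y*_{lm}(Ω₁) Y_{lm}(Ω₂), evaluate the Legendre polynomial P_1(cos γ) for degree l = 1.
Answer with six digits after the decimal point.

Expand P_1 via completeness: Σ_{m} conj(Y_{1,m}) at Ω₁ times Y_{1,m} at Ω₂ —
  [-1]  conj(Y_{1,-1})(Ω₁) = -0.12849 - 0.28726j ; Y_{1,-1}(Ω₂) = 0.21492 - 0.20894j ; Δ = -0.08763 - 0.03489j
  [+0]  conj(Y_{1,0})(Ω₁) = -0.20169 + 0.00000j ; Y_{1,0}(Ω₂) = -0.24299 + 0.00000j ; Δ = 0.04901 + 0.00000j
  [+1]  conj(Y_{1,1})(Ω₁) = 0.12849 - 0.28726j ; Y_{1,1}(Ω₂) = -0.21492 - 0.20894j ; Δ = -0.08763 + 0.03489j
Σ over m = -0.12626 + 0.00000j; ×(4π/3) → -0.52888 + 0.00000j. Real part: -0.528876

-0.528876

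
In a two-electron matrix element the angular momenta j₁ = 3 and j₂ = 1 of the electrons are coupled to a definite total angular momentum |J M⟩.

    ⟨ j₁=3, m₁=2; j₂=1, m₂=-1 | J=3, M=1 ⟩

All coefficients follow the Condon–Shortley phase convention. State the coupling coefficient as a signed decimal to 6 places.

√[7·1!5!1!/8! · 5!1!0!2!4!2!] = √(240)
  +(−1)^0/∏(0,1,1,0,4,1)! = 1/24  (running 1/24)
⟨..|..⟩ = √(240)·(1/24) = +0.645497

+0.645497  (= +√(5/12))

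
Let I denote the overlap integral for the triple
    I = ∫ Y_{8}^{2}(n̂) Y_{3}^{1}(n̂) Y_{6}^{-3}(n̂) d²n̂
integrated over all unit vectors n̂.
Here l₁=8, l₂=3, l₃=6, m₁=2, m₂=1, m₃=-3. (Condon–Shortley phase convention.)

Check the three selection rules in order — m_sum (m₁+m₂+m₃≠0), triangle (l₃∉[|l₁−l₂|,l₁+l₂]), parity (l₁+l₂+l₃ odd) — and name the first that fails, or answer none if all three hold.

parity

azimuthal sum: 2 + 1 − 3 = 0  ✓
5 ≤ 6 ≤ 11 (triangle on l)  ✓
L = 8 + 3 + 6 = 17 (odd)  ✗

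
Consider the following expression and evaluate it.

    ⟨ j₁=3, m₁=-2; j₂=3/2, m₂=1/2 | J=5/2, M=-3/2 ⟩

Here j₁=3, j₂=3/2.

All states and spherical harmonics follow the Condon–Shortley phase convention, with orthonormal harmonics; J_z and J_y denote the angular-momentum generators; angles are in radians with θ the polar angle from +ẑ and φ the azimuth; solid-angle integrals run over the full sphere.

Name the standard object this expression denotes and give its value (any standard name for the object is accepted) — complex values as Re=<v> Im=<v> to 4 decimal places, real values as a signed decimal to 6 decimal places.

Clebsch–Gordan coefficient, +√(1/14) ≈ +0.267261

This is a Clebsch–Gordan (vector-coupling) coefficient.
j₁+j₂−J=2  J+j₁−j₂=4  J−j₁+j₂=1  j₁+j₂+J+1=8
(j₁±m₁, j₂±m₂, J±M) = (1,5,2,1,1,4)
P² = 288/7
sum k=1..2:
  [1] −1/24 = -1/24
  [2] +1/12 = 1/12
S = 1/24
C² = P²·S² = 1/14 ; C = +0.267261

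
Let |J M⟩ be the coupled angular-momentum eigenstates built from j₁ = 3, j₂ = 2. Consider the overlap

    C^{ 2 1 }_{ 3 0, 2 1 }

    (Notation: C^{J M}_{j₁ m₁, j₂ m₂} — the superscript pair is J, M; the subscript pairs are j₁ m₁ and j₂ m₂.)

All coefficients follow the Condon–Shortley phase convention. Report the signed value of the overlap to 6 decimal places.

triangle: 3!×3!×1!/8! = 36/40320
(j±m)!: 3!×3!×3!×1!×3!×1! = 1296
prefactor² = (2J+1)×Δ×N² = 81/14
  k=2: +1/(2!×1!×1!×1!×2!×0!) = 1/4
  k=3: −1/(3!×0!×0!×0!×3!×1!) = -1/36
Σ = 2/9  ⇒  CG² = 81/14×(2/9)² = 2/7
CG = +√(2/7) = +0.534522

+0.534522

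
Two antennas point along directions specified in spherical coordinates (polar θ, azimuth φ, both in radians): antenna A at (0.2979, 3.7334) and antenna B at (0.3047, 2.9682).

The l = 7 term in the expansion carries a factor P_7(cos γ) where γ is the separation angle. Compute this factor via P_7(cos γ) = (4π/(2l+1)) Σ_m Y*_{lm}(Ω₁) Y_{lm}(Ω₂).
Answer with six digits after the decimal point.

0.418622

Addition theorem: P_7(cos γ) = (4π/15) Σ_m Y*_{lm}(Ω₁) Y_{lm}(Ω₂), m = −7…7:
  term(m=-7) = +0.000000-0.000000i   from Y*(Ω₁)=+0.000051+0.000079i, Y(Ω₂)=-0.000038-0.000102i
  term(m=-6) = -0.000000-0.000001i   from Y*(Ω₁)=-0.001049-0.000455i, Y(Ω₂)=+0.000658+0.001122i
  term(m=-5) = -0.000065-0.000053i   from Y*(Ω₁)=+0.008552-0.001579i, Y(Ω₂)=-0.006250-0.007363i
  term(m=-4) = -0.002308+0.000187i   from Y*(Ω₁)=-0.033052+0.032331i, Y(Ω₂)=+0.038506+0.032012i
  term(m=-3) = -0.021114+0.023841i   from Y*(Ω₁)=+0.035306-0.170123i, Y(Ω₂)=-0.159049-0.091103i
  term(m=-2) = +0.007895+0.195336i   from Y*(Ω₁)=+0.164926+0.404464i, Y(Ω₂)=+0.420923+0.152117i
  term(m=-1) = +0.262006+0.251630i   from Y*(Ω₁)=-0.503925-0.338727i, Y(Ω₂)=-0.589311-0.103219i
  term(m=+0) = +0.006865+0.000000i   from Y*(Ω₁)=+0.099603-0.000000i, Y(Ω₂)=+0.068927+0.000000i
  term(m=+1) = +0.262006-0.251630i   from Y*(Ω₁)=+0.503925-0.338727i, Y(Ω₂)=+0.589311-0.103219i
  term(m=+2) = +0.007895-0.195336i   from Y*(Ω₁)=+0.164926-0.404464i, Y(Ω₂)=+0.420923-0.152117i
  term(m=+3) = -0.021114-0.023841i   from Y*(Ω₁)=-0.035306-0.170123i, Y(Ω₂)=+0.159049-0.091103i
  term(m=+4) = -0.002308-0.000187i   from Y*(Ω₁)=-0.033052-0.032331i, Y(Ω₂)=+0.038506-0.032012i
  term(m=+5) = -0.000065+0.000053i   from Y*(Ω₁)=-0.008552-0.001579i, Y(Ω₂)=+0.006250-0.007363i
  term(m=+6) = -0.000000+0.000001i   from Y*(Ω₁)=-0.001049+0.000455i, Y(Ω₂)=+0.000658-0.001122i
  term(m=+7) = +0.000000+0.000000i   from Y*(Ω₁)=-0.000051+0.000079i, Y(Ω₂)=+0.000038-0.000102i
Σ over m = +0.499693+0.000000i; ×(4π/15) → +0.418622+0.000000i. Real part: 0.418622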